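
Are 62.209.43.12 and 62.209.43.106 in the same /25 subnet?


Mask: 255.255.255.128
62.209.43.12 AND mask = 62.209.43.0
62.209.43.106 AND mask = 62.209.43.0
Yes, same subnet (62.209.43.0)


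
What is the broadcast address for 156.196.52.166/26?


Network: 156.196.52.128/26
Host bits = 6
Set all host bits to 1:
Broadcast: 156.196.52.191


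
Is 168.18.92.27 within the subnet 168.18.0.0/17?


Subnet network: 168.18.0.0
Test IP AND mask: 168.18.0.0
Yes, 168.18.92.27 is in 168.18.0.0/17


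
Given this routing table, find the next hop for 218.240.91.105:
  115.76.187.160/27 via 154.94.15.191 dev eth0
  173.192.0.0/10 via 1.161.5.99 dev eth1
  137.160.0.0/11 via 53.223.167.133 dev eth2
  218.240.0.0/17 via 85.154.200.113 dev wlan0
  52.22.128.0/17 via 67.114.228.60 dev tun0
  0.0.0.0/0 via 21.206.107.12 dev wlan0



Longest prefix match for 218.240.91.105:
  /27 115.76.187.160: no
  /10 173.192.0.0: no
  /11 137.160.0.0: no
  /17 218.240.0.0: MATCH
  /17 52.22.128.0: no
  /0 0.0.0.0: MATCH
Selected: next-hop 85.154.200.113 via wlan0 (matched /17)


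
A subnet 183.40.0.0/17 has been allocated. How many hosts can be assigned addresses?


Host bits = 32 - 17 = 15
Total addresses = 2^15 = 32768
Usable = total - 2 (network and broadcast)
Usable hosts: 32766


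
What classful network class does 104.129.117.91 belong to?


First octet: 104
Binary: 01101000
0xxxxxxx -> Class A (1-126)
Class A, default mask 255.0.0.0 (/8)


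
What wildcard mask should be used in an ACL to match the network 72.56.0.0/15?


Subnet mask: 255.254.0.0
Wildcard = 255.255.255.255 - subnet mask
255 - 255 = 0
255 - 254 = 1
255 - 0 = 255
255 - 0 = 255
Wildcard: 0.1.255.255


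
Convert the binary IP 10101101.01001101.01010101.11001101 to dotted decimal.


10101101 = 173
01001101 = 77
01010101 = 85
11001101 = 205
IP: 173.77.85.205


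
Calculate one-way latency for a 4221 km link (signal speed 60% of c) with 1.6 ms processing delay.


Speed = 0.6 * 3e5 km/s = 180000 km/s
Propagation delay = 4221 / 180000 = 0.0234 s = 23.45 ms
Processing delay = 1.6 ms
Total one-way latency = 25.05 ms


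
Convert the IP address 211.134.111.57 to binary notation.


211 = 11010011
134 = 10000110
111 = 01101111
57 = 00111001
Binary: 11010011.10000110.01101111.00111001


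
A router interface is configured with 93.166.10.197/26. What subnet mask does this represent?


/26 means 26 network bits, 6 host bits
Binary: 11111111111111111111111111000000
Mask: 255.255.255.192


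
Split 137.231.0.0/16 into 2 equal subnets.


New prefix = 16 + 1 = 17
Each subnet has 32768 addresses
  137.231.0.0/17
  137.231.128.0/17
Subnets: 137.231.0.0/17, 137.231.128.0/17


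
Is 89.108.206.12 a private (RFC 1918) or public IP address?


RFC 1918 private ranges:
  10.0.0.0/8 (10.0.0.0 - 10.255.255.255)
  172.16.0.0/12 (172.16.0.0 - 172.31.255.255)
  192.168.0.0/16 (192.168.0.0 - 192.168.255.255)
Public (not in any RFC 1918 range)


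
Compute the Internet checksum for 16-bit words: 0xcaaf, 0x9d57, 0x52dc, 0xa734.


Sum all words (with carry folding):
+ 0xcaaf = 0xcaaf
+ 0x9d57 = 0x6807
+ 0x52dc = 0xbae3
+ 0xa734 = 0x6218
One's complement: ~0x6218
Checksum = 0x9de7


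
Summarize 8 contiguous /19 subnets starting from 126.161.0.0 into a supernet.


Original prefix: /19
Number of subnets: 8 = 2^3
New prefix = 19 - 3 = 16
Supernet: 126.161.0.0/16


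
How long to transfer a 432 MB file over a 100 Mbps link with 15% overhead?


Effective throughput = 100 * (1 - 15/100) = 85 Mbps
File size in Mb = 432 * 8 = 3456 Mb
Time = 3456 / 85
Time = 40.6588 seconds


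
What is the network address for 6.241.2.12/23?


IP:   00000110.11110001.00000010.00001100
Mask: 11111111.11111111.11111110.00000000
AND operation:
Net:  00000110.11110001.00000010.00000000
Network: 6.241.2.0/23


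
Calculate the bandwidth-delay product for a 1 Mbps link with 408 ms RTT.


BDP = bandwidth * RTT
= 1 Mbps * 408 ms
= 1 * 1e6 * 408 / 1000 bits
= 408000 bits
= 51000 bytes
= 49.8047 KB
BDP = 408000 bits (51000 bytes)


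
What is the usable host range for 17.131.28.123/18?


Network: 17.131.0.0
Broadcast: 17.131.63.255
First usable = network + 1
Last usable = broadcast - 1
Range: 17.131.0.1 to 17.131.63.254


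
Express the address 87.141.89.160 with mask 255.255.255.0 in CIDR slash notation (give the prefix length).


Binary: 11111111.11111111.11111111.00000000
Count leading 1s
Prefix: /24


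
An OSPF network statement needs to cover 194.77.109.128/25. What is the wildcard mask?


Subnet mask: 255.255.255.128
Wildcard = 255.255.255.255 - subnet mask
255 - 255 = 0
255 - 255 = 0
255 - 255 = 0
255 - 128 = 127
Wildcard: 0.0.0.127


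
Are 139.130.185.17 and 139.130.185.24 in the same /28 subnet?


Mask: 255.255.255.240
139.130.185.17 AND mask = 139.130.185.16
139.130.185.24 AND mask = 139.130.185.16
Yes, same subnet (139.130.185.16)


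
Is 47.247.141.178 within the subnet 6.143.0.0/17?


Subnet network: 6.143.0.0
Test IP AND mask: 47.247.128.0
No, 47.247.141.178 is not in 6.143.0.0/17


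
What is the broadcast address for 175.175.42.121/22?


Network: 175.175.40.0/22
Host bits = 10
Set all host bits to 1:
Broadcast: 175.175.43.255


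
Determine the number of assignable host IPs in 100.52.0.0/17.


Host bits = 32 - 17 = 15
Total addresses = 2^15 = 32768
Usable = total - 2 (network and broadcast)
Usable hosts: 32766


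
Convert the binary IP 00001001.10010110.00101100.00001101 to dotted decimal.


00001001 = 9
10010110 = 150
00101100 = 44
00001101 = 13
IP: 9.150.44.13


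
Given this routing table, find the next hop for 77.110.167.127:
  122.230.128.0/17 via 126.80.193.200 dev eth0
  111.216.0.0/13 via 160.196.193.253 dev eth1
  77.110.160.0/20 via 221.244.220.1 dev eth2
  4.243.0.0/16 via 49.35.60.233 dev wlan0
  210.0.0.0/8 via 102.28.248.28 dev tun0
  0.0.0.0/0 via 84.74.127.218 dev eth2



Longest prefix match for 77.110.167.127:
  /17 122.230.128.0: no
  /13 111.216.0.0: no
  /20 77.110.160.0: MATCH
  /16 4.243.0.0: no
  /8 210.0.0.0: no
  /0 0.0.0.0: MATCH
Selected: next-hop 221.244.220.1 via eth2 (matched /20)


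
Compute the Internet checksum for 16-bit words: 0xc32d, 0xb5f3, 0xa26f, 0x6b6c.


Sum all words (with carry folding):
+ 0xc32d = 0xc32d
+ 0xb5f3 = 0x7921
+ 0xa26f = 0x1b91
+ 0x6b6c = 0x86fd
One's complement: ~0x86fd
Checksum = 0x7902


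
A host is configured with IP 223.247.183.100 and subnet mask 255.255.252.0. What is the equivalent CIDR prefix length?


Binary: 11111111.11111111.11111100.00000000
Count leading 1s
Prefix: /22


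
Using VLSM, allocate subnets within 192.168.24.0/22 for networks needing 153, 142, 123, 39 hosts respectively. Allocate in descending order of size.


153 hosts -> /24 (254 usable): 192.168.24.0/24
142 hosts -> /24 (254 usable): 192.168.25.0/24
123 hosts -> /25 (126 usable): 192.168.26.0/25
39 hosts -> /26 (62 usable): 192.168.26.128/26
Allocation: 192.168.24.0/24 (153 hosts, 254 usable); 192.168.25.0/24 (142 hosts, 254 usable); 192.168.26.0/25 (123 hosts, 126 usable); 192.168.26.128/26 (39 hosts, 62 usable)


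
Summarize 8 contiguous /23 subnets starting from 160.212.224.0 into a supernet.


Original prefix: /23
Number of subnets: 8 = 2^3
New prefix = 23 - 3 = 20
Supernet: 160.212.224.0/20


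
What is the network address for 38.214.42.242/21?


IP:   00100110.11010110.00101010.11110010
Mask: 11111111.11111111.11111000.00000000
AND operation:
Net:  00100110.11010110.00101000.00000000
Network: 38.214.40.0/21


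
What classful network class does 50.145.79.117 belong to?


First octet: 50
Binary: 00110010
0xxxxxxx -> Class A (1-126)
Class A, default mask 255.0.0.0 (/8)


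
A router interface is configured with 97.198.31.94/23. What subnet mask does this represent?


/23 means 23 network bits, 9 host bits
Binary: 11111111111111111111111000000000
Mask: 255.255.254.0


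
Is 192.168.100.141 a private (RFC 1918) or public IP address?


RFC 1918 private ranges:
  10.0.0.0/8 (10.0.0.0 - 10.255.255.255)
  172.16.0.0/12 (172.16.0.0 - 172.31.255.255)
  192.168.0.0/16 (192.168.0.0 - 192.168.255.255)
Private (in 192.168.0.0/16)


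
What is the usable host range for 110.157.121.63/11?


Network: 110.128.0.0
Broadcast: 110.159.255.255
First usable = network + 1
Last usable = broadcast - 1
Range: 110.128.0.1 to 110.159.255.254


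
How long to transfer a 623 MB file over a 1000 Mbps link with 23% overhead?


Effective throughput = 1000 * (1 - 23/100) = 770 Mbps
File size in Mb = 623 * 8 = 4984 Mb
Time = 4984 / 770
Time = 6.4727 seconds


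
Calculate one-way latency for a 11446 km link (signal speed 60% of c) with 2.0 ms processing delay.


Speed = 0.6 * 3e5 km/s = 180000 km/s
Propagation delay = 11446 / 180000 = 0.0636 s = 63.5889 ms
Processing delay = 2.0 ms
Total one-way latency = 65.5889 ms


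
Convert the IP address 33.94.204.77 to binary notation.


33 = 00100001
94 = 01011110
204 = 11001100
77 = 01001101
Binary: 00100001.01011110.11001100.01001101


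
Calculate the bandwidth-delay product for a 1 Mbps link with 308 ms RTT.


BDP = bandwidth * RTT
= 1 Mbps * 308 ms
= 1 * 1e6 * 308 / 1000 bits
= 308000 bits
= 38500 bytes
= 37.5977 KB
BDP = 308000 bits (38500 bytes)


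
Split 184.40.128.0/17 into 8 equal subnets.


New prefix = 17 + 3 = 20
Each subnet has 4096 addresses
  184.40.128.0/20
  184.40.144.0/20
  184.40.160.0/20
  184.40.176.0/20
  184.40.192.0/20
  184.40.208.0/20
  184.40.224.0/20
  184.40.240.0/20
Subnets: 184.40.128.0/20, 184.40.144.0/20, 184.40.160.0/20, 184.40.176.0/20, 184.40.192.0/20, 184.40.208.0/20, 184.40.224.0/20, 184.40.240.0/20


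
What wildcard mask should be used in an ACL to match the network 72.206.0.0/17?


Subnet mask: 255.255.128.0
Wildcard = 255.255.255.255 - subnet mask
255 - 255 = 0
255 - 255 = 0
255 - 128 = 127
255 - 0 = 255
Wildcard: 0.0.127.255


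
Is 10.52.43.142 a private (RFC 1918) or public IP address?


RFC 1918 private ranges:
  10.0.0.0/8 (10.0.0.0 - 10.255.255.255)
  172.16.0.0/12 (172.16.0.0 - 172.31.255.255)
  192.168.0.0/16 (192.168.0.0 - 192.168.255.255)
Private (in 10.0.0.0/8)


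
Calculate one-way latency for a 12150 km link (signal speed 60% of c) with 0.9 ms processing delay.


Speed = 0.6 * 3e5 km/s = 180000 km/s
Propagation delay = 12150 / 180000 = 0.0675 s = 67.5 ms
Processing delay = 0.9 ms
Total one-way latency = 68.4 ms


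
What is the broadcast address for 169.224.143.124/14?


Network: 169.224.0.0/14
Host bits = 18
Set all host bits to 1:
Broadcast: 169.227.255.255


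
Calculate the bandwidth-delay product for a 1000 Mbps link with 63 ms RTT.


BDP = bandwidth * RTT
= 1000 Mbps * 63 ms
= 1000 * 1e6 * 63 / 1000 bits
= 63000000 bits
= 7875000 bytes
= 7690.4297 KB
BDP = 63000000 bits (7875000 bytes)


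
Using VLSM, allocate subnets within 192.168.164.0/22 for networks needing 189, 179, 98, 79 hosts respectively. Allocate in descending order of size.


189 hosts -> /24 (254 usable): 192.168.164.0/24
179 hosts -> /24 (254 usable): 192.168.165.0/24
98 hosts -> /25 (126 usable): 192.168.166.0/25
79 hosts -> /25 (126 usable): 192.168.166.128/25
Allocation: 192.168.164.0/24 (189 hosts, 254 usable); 192.168.165.0/24 (179 hosts, 254 usable); 192.168.166.0/25 (98 hosts, 126 usable); 192.168.166.128/25 (79 hosts, 126 usable)


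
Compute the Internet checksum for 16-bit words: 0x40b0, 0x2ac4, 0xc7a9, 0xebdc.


Sum all words (with carry folding):
+ 0x40b0 = 0x40b0
+ 0x2ac4 = 0x6b74
+ 0xc7a9 = 0x331e
+ 0xebdc = 0x1efb
One's complement: ~0x1efb
Checksum = 0xe104


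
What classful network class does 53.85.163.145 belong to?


First octet: 53
Binary: 00110101
0xxxxxxx -> Class A (1-126)
Class A, default mask 255.0.0.0 (/8)


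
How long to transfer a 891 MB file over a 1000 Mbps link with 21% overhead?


Effective throughput = 1000 * (1 - 21/100) = 790 Mbps
File size in Mb = 891 * 8 = 7128 Mb
Time = 7128 / 790
Time = 9.0228 seconds


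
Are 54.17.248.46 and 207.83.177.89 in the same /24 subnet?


Mask: 255.255.255.0
54.17.248.46 AND mask = 54.17.248.0
207.83.177.89 AND mask = 207.83.177.0
No, different subnets (54.17.248.0 vs 207.83.177.0)


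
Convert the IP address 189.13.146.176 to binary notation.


189 = 10111101
13 = 00001101
146 = 10010010
176 = 10110000
Binary: 10111101.00001101.10010010.10110000


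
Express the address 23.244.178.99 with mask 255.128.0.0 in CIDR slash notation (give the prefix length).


Binary: 11111111.10000000.00000000.00000000
Count leading 1s
Prefix: /9


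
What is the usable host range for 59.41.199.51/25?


Network: 59.41.199.0
Broadcast: 59.41.199.127
First usable = network + 1
Last usable = broadcast - 1
Range: 59.41.199.1 to 59.41.199.126


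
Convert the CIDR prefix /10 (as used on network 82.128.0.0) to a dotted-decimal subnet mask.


/10 means 10 network bits, 22 host bits
Binary: 11111111110000000000000000000000
Mask: 255.192.0.0


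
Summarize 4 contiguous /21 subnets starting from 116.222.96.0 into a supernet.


Original prefix: /21
Number of subnets: 4 = 2^2
New prefix = 21 - 2 = 19
Supernet: 116.222.96.0/19


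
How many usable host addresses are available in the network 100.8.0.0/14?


Host bits = 32 - 14 = 18
Total addresses = 2^18 = 262144
Usable = total - 2 (network and broadcast)
Usable hosts: 262142


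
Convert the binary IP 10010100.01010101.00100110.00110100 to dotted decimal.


10010100 = 148
01010101 = 85
00100110 = 38
00110100 = 52
IP: 148.85.38.52


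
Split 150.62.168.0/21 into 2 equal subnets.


New prefix = 21 + 1 = 22
Each subnet has 1024 addresses
  150.62.168.0/22
  150.62.172.0/22
Subnets: 150.62.168.0/22, 150.62.172.0/22


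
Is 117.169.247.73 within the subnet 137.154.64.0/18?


Subnet network: 137.154.64.0
Test IP AND mask: 117.169.192.0
No, 117.169.247.73 is not in 137.154.64.0/18


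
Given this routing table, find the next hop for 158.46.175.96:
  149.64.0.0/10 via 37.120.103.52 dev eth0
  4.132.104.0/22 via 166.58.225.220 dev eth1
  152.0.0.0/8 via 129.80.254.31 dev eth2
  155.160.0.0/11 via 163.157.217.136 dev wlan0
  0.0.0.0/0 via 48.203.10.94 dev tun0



Longest prefix match for 158.46.175.96:
  /10 149.64.0.0: no
  /22 4.132.104.0: no
  /8 152.0.0.0: no
  /11 155.160.0.0: no
  /0 0.0.0.0: MATCH
Selected: next-hop 48.203.10.94 via tun0 (matched /0)


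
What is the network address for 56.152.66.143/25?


IP:   00111000.10011000.01000010.10001111
Mask: 11111111.11111111.11111111.10000000
AND operation:
Net:  00111000.10011000.01000010.10000000
Network: 56.152.66.128/25


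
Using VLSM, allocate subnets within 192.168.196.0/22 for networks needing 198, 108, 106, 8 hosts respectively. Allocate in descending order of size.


198 hosts -> /24 (254 usable): 192.168.196.0/24
108 hosts -> /25 (126 usable): 192.168.197.0/25
106 hosts -> /25 (126 usable): 192.168.197.128/25
8 hosts -> /28 (14 usable): 192.168.198.0/28
Allocation: 192.168.196.0/24 (198 hosts, 254 usable); 192.168.197.0/25 (108 hosts, 126 usable); 192.168.197.128/25 (106 hosts, 126 usable); 192.168.198.0/28 (8 hosts, 14 usable)


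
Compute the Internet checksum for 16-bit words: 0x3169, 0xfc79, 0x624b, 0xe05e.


Sum all words (with carry folding):
+ 0x3169 = 0x3169
+ 0xfc79 = 0x2de3
+ 0x624b = 0x902e
+ 0xe05e = 0x708d
One's complement: ~0x708d
Checksum = 0x8f72


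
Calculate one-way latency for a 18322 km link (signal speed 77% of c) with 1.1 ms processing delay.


Speed = 0.77 * 3e5 km/s = 231000 km/s
Propagation delay = 18322 / 231000 = 0.0793 s = 79.316 ms
Processing delay = 1.1 ms
Total one-way latency = 80.416 ms


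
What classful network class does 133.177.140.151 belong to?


First octet: 133
Binary: 10000101
10xxxxxx -> Class B (128-191)
Class B, default mask 255.255.0.0 (/16)


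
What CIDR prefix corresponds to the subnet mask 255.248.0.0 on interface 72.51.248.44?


Binary: 11111111.11111000.00000000.00000000
Count leading 1s
Prefix: /13


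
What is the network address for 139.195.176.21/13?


IP:   10001011.11000011.10110000.00010101
Mask: 11111111.11111000.00000000.00000000
AND operation:
Net:  10001011.11000000.00000000.00000000
Network: 139.192.0.0/13


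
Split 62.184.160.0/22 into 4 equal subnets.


New prefix = 22 + 2 = 24
Each subnet has 256 addresses
  62.184.160.0/24
  62.184.161.0/24
  62.184.162.0/24
  62.184.163.0/24
Subnets: 62.184.160.0/24, 62.184.161.0/24, 62.184.162.0/24, 62.184.163.0/24


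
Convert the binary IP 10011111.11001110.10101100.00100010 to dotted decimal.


10011111 = 159
11001110 = 206
10101100 = 172
00100010 = 34
IP: 159.206.172.34


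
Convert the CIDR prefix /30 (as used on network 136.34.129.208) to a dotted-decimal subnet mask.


/30 means 30 network bits, 2 host bits
Binary: 11111111111111111111111111111100
Mask: 255.255.255.252


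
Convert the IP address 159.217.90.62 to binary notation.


159 = 10011111
217 = 11011001
90 = 01011010
62 = 00111110
Binary: 10011111.11011001.01011010.00111110


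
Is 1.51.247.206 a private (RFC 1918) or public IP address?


RFC 1918 private ranges:
  10.0.0.0/8 (10.0.0.0 - 10.255.255.255)
  172.16.0.0/12 (172.16.0.0 - 172.31.255.255)
  192.168.0.0/16 (192.168.0.0 - 192.168.255.255)
Public (not in any RFC 1918 range)


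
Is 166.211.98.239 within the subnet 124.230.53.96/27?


Subnet network: 124.230.53.96
Test IP AND mask: 166.211.98.224
No, 166.211.98.239 is not in 124.230.53.96/27


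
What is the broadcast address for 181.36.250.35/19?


Network: 181.36.224.0/19
Host bits = 13
Set all host bits to 1:
Broadcast: 181.36.255.255


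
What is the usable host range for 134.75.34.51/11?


Network: 134.64.0.0
Broadcast: 134.95.255.255
First usable = network + 1
Last usable = broadcast - 1
Range: 134.64.0.1 to 134.95.255.254


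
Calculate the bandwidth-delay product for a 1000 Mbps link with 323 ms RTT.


BDP = bandwidth * RTT
= 1000 Mbps * 323 ms
= 1000 * 1e6 * 323 / 1000 bits
= 323000000 bits
= 40375000 bytes
= 39428.7109 KB
BDP = 323000000 bits (40375000 bytes)


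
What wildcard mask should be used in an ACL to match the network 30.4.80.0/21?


Subnet mask: 255.255.248.0
Wildcard = 255.255.255.255 - subnet mask
255 - 255 = 0
255 - 255 = 0
255 - 248 = 7
255 - 0 = 255
Wildcard: 0.0.7.255


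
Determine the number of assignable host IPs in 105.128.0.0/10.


Host bits = 32 - 10 = 22
Total addresses = 2^22 = 4194304
Usable = total - 2 (network and broadcast)
Usable hosts: 4194302


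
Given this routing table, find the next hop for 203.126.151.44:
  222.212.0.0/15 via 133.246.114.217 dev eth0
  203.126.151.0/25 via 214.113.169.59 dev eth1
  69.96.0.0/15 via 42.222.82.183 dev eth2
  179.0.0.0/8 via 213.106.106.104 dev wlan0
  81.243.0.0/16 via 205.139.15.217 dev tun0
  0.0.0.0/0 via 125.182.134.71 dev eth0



Longest prefix match for 203.126.151.44:
  /15 222.212.0.0: no
  /25 203.126.151.0: MATCH
  /15 69.96.0.0: no
  /8 179.0.0.0: no
  /16 81.243.0.0: no
  /0 0.0.0.0: MATCH
Selected: next-hop 214.113.169.59 via eth1 (matched /25)


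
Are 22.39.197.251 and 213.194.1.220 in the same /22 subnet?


Mask: 255.255.252.0
22.39.197.251 AND mask = 22.39.196.0
213.194.1.220 AND mask = 213.194.0.0
No, different subnets (22.39.196.0 vs 213.194.0.0)


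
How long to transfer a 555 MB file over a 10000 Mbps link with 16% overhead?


Effective throughput = 10000 * (1 - 16/100) = 8400 Mbps
File size in Mb = 555 * 8 = 4440 Mb
Time = 4440 / 8400
Time = 0.5286 seconds


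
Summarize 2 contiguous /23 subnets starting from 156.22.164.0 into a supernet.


Original prefix: /23
Number of subnets: 2 = 2^1
New prefix = 23 - 1 = 22
Supernet: 156.22.164.0/22


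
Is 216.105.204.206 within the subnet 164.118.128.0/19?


Subnet network: 164.118.128.0
Test IP AND mask: 216.105.192.0
No, 216.105.204.206 is not in 164.118.128.0/19


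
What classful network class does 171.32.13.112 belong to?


First octet: 171
Binary: 10101011
10xxxxxx -> Class B (128-191)
Class B, default mask 255.255.0.0 (/16)


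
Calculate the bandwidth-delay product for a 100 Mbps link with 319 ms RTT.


BDP = bandwidth * RTT
= 100 Mbps * 319 ms
= 100 * 1e6 * 319 / 1000 bits
= 31900000 bits
= 3987500 bytes
= 3894.043 KB
BDP = 31900000 bits (3987500 bytes)


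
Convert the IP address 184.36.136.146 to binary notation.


184 = 10111000
36 = 00100100
136 = 10001000
146 = 10010010
Binary: 10111000.00100100.10001000.10010010


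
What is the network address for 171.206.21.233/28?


IP:   10101011.11001110.00010101.11101001
Mask: 11111111.11111111.11111111.11110000
AND operation:
Net:  10101011.11001110.00010101.11100000
Network: 171.206.21.224/28


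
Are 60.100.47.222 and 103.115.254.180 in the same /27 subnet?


Mask: 255.255.255.224
60.100.47.222 AND mask = 60.100.47.192
103.115.254.180 AND mask = 103.115.254.160
No, different subnets (60.100.47.192 vs 103.115.254.160)


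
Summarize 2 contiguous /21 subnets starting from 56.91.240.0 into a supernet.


Original prefix: /21
Number of subnets: 2 = 2^1
New prefix = 21 - 1 = 20
Supernet: 56.91.240.0/20


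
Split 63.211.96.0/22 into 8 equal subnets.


New prefix = 22 + 3 = 25
Each subnet has 128 addresses
  63.211.96.0/25
  63.211.96.128/25
  63.211.97.0/25
  63.211.97.128/25
  63.211.98.0/25
  63.211.98.128/25
  63.211.99.0/25
  63.211.99.128/25
Subnets: 63.211.96.0/25, 63.211.96.128/25, 63.211.97.0/25, 63.211.97.128/25, 63.211.98.0/25, 63.211.98.128/25, 63.211.99.0/25, 63.211.99.128/25


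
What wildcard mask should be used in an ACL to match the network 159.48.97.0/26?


Subnet mask: 255.255.255.192
Wildcard = 255.255.255.255 - subnet mask
255 - 255 = 0
255 - 255 = 0
255 - 255 = 0
255 - 192 = 63
Wildcard: 0.0.0.63


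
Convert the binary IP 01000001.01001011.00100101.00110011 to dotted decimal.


01000001 = 65
01001011 = 75
00100101 = 37
00110011 = 51
IP: 65.75.37.51


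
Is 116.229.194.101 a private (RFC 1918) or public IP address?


RFC 1918 private ranges:
  10.0.0.0/8 (10.0.0.0 - 10.255.255.255)
  172.16.0.0/12 (172.16.0.0 - 172.31.255.255)
  192.168.0.0/16 (192.168.0.0 - 192.168.255.255)
Public (not in any RFC 1918 range)


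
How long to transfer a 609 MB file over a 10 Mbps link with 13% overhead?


Effective throughput = 10 * (1 - 13/100) = 8.7 Mbps
File size in Mb = 609 * 8 = 4872 Mb
Time = 4872 / 8.7
Time = 560 seconds


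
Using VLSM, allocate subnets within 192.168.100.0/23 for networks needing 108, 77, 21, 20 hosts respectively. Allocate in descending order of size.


108 hosts -> /25 (126 usable): 192.168.100.0/25
77 hosts -> /25 (126 usable): 192.168.100.128/25
21 hosts -> /27 (30 usable): 192.168.101.0/27
20 hosts -> /27 (30 usable): 192.168.101.32/27
Allocation: 192.168.100.0/25 (108 hosts, 126 usable); 192.168.100.128/25 (77 hosts, 126 usable); 192.168.101.0/27 (21 hosts, 30 usable); 192.168.101.32/27 (20 hosts, 30 usable)


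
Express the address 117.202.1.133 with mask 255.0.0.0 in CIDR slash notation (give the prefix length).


Binary: 11111111.00000000.00000000.00000000
Count leading 1s
Prefix: /8


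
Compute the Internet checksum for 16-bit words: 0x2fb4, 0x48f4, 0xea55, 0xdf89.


Sum all words (with carry folding):
+ 0x2fb4 = 0x2fb4
+ 0x48f4 = 0x78a8
+ 0xea55 = 0x62fe
+ 0xdf89 = 0x4288
One's complement: ~0x4288
Checksum = 0xbd77


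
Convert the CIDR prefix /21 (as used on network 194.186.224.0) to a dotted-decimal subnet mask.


/21 means 21 network bits, 11 host bits
Binary: 11111111111111111111100000000000
Mask: 255.255.248.0


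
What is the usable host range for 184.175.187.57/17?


Network: 184.175.128.0
Broadcast: 184.175.255.255
First usable = network + 1
Last usable = broadcast - 1
Range: 184.175.128.1 to 184.175.255.254


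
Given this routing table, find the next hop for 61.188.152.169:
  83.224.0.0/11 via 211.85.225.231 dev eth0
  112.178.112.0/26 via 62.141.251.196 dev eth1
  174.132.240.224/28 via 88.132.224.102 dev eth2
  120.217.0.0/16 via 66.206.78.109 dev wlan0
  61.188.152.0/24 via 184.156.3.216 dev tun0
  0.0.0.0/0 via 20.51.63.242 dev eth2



Longest prefix match for 61.188.152.169:
  /11 83.224.0.0: no
  /26 112.178.112.0: no
  /28 174.132.240.224: no
  /16 120.217.0.0: no
  /24 61.188.152.0: MATCH
  /0 0.0.0.0: MATCH
Selected: next-hop 184.156.3.216 via tun0 (matched /24)


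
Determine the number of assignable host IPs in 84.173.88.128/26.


Host bits = 32 - 26 = 6
Total addresses = 2^6 = 64
Usable = total - 2 (network and broadcast)
Usable hosts: 62


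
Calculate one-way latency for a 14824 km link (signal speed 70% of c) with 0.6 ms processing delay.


Speed = 0.7 * 3e5 km/s = 210000 km/s
Propagation delay = 14824 / 210000 = 0.0706 s = 70.5905 ms
Processing delay = 0.6 ms
Total one-way latency = 71.1905 ms


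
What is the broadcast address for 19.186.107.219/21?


Network: 19.186.104.0/21
Host bits = 11
Set all host bits to 1:
Broadcast: 19.186.111.255


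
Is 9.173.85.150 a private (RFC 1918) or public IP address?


RFC 1918 private ranges:
  10.0.0.0/8 (10.0.0.0 - 10.255.255.255)
  172.16.0.0/12 (172.16.0.0 - 172.31.255.255)
  192.168.0.0/16 (192.168.0.0 - 192.168.255.255)
Public (not in any RFC 1918 range)


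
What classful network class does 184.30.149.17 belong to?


First octet: 184
Binary: 10111000
10xxxxxx -> Class B (128-191)
Class B, default mask 255.255.0.0 (/16)


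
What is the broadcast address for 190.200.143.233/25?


Network: 190.200.143.128/25
Host bits = 7
Set all host bits to 1:
Broadcast: 190.200.143.255


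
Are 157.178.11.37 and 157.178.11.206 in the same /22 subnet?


Mask: 255.255.252.0
157.178.11.37 AND mask = 157.178.8.0
157.178.11.206 AND mask = 157.178.8.0
Yes, same subnet (157.178.8.0)


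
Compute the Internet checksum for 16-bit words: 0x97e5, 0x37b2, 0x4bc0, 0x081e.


Sum all words (with carry folding):
+ 0x97e5 = 0x97e5
+ 0x37b2 = 0xcf97
+ 0x4bc0 = 0x1b58
+ 0x081e = 0x2376
One's complement: ~0x2376
Checksum = 0xdc89


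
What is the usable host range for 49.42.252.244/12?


Network: 49.32.0.0
Broadcast: 49.47.255.255
First usable = network + 1
Last usable = broadcast - 1
Range: 49.32.0.1 to 49.47.255.254


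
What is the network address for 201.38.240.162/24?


IP:   11001001.00100110.11110000.10100010
Mask: 11111111.11111111.11111111.00000000
AND operation:
Net:  11001001.00100110.11110000.00000000
Network: 201.38.240.0/24


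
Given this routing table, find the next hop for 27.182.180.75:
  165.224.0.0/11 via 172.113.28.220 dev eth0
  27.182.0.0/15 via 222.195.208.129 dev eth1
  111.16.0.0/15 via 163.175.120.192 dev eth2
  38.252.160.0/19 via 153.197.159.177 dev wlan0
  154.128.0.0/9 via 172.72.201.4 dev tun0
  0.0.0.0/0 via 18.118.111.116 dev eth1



Longest prefix match for 27.182.180.75:
  /11 165.224.0.0: no
  /15 27.182.0.0: MATCH
  /15 111.16.0.0: no
  /19 38.252.160.0: no
  /9 154.128.0.0: no
  /0 0.0.0.0: MATCH
Selected: next-hop 222.195.208.129 via eth1 (matched /15)


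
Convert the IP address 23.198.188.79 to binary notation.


23 = 00010111
198 = 11000110
188 = 10111100
79 = 01001111
Binary: 00010111.11000110.10111100.01001111


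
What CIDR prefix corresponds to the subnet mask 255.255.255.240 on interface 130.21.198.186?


Binary: 11111111.11111111.11111111.11110000
Count leading 1s
Prefix: /28


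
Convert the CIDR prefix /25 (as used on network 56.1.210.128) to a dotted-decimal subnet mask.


/25 means 25 network bits, 7 host bits
Binary: 11111111111111111111111110000000
Mask: 255.255.255.128


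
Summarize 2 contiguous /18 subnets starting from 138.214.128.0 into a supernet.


Original prefix: /18
Number of subnets: 2 = 2^1
New prefix = 18 - 1 = 17
Supernet: 138.214.128.0/17


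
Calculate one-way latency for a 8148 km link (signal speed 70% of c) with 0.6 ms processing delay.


Speed = 0.7 * 3e5 km/s = 210000 km/s
Propagation delay = 8148 / 210000 = 0.0388 s = 38.8 ms
Processing delay = 0.6 ms
Total one-way latency = 39.4 ms


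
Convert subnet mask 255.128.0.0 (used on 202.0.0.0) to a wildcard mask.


Subnet mask: 255.128.0.0
Wildcard = 255.255.255.255 - subnet mask
255 - 255 = 0
255 - 128 = 127
255 - 0 = 255
255 - 0 = 255
Wildcard: 0.127.255.255


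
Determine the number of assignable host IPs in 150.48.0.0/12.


Host bits = 32 - 12 = 20
Total addresses = 2^20 = 1048576
Usable = total - 2 (network and broadcast)
Usable hosts: 1048574


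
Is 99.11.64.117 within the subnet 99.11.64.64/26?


Subnet network: 99.11.64.64
Test IP AND mask: 99.11.64.64
Yes, 99.11.64.117 is in 99.11.64.64/26


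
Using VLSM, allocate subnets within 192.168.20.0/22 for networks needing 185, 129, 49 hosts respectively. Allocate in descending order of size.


185 hosts -> /24 (254 usable): 192.168.20.0/24
129 hosts -> /24 (254 usable): 192.168.21.0/24
49 hosts -> /26 (62 usable): 192.168.22.0/26
Allocation: 192.168.20.0/24 (185 hosts, 254 usable); 192.168.21.0/24 (129 hosts, 254 usable); 192.168.22.0/26 (49 hosts, 62 usable)


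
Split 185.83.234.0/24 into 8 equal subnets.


New prefix = 24 + 3 = 27
Each subnet has 32 addresses
  185.83.234.0/27
  185.83.234.32/27
  185.83.234.64/27
  185.83.234.96/27
  185.83.234.128/27
  185.83.234.160/27
  185.83.234.192/27
  185.83.234.224/27
Subnets: 185.83.234.0/27, 185.83.234.32/27, 185.83.234.64/27, 185.83.234.96/27, 185.83.234.128/27, 185.83.234.160/27, 185.83.234.192/27, 185.83.234.224/27


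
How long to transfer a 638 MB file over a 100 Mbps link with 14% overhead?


Effective throughput = 100 * (1 - 14/100) = 86 Mbps
File size in Mb = 638 * 8 = 5104 Mb
Time = 5104 / 86
Time = 59.3488 seconds


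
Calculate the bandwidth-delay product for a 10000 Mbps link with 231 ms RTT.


BDP = bandwidth * RTT
= 10000 Mbps * 231 ms
= 10000 * 1e6 * 231 / 1000 bits
= 2310000000 bits
= 288750000 bytes
= 281982.4219 KB
BDP = 2310000000 bits (288750000 bytes)


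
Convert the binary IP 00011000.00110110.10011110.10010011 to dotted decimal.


00011000 = 24
00110110 = 54
10011110 = 158
10010011 = 147
IP: 24.54.158.147


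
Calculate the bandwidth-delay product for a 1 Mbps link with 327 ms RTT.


BDP = bandwidth * RTT
= 1 Mbps * 327 ms
= 1 * 1e6 * 327 / 1000 bits
= 327000 bits
= 40875 bytes
= 39.917 KB
BDP = 327000 bits (40875 bytes)


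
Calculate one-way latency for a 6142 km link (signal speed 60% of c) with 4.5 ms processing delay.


Speed = 0.6 * 3e5 km/s = 180000 km/s
Propagation delay = 6142 / 180000 = 0.0341 s = 34.1222 ms
Processing delay = 4.5 ms
Total one-way latency = 38.6222 ms


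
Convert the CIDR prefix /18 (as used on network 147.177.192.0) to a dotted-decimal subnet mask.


/18 means 18 network bits, 14 host bits
Binary: 11111111111111111100000000000000
Mask: 255.255.192.0


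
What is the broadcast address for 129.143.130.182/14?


Network: 129.140.0.0/14
Host bits = 18
Set all host bits to 1:
Broadcast: 129.143.255.255


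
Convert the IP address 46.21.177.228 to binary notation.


46 = 00101110
21 = 00010101
177 = 10110001
228 = 11100100
Binary: 00101110.00010101.10110001.11100100


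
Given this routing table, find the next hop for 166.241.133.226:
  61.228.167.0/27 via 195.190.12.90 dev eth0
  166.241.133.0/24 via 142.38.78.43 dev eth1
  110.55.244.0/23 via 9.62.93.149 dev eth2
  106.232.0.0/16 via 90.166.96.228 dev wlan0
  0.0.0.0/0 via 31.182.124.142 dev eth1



Longest prefix match for 166.241.133.226:
  /27 61.228.167.0: no
  /24 166.241.133.0: MATCH
  /23 110.55.244.0: no
  /16 106.232.0.0: no
  /0 0.0.0.0: MATCH
Selected: next-hop 142.38.78.43 via eth1 (matched /24)


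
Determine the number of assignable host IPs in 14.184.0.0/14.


Host bits = 32 - 14 = 18
Total addresses = 2^18 = 262144
Usable = total - 2 (network and broadcast)
Usable hosts: 262142


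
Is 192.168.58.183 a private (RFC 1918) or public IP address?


RFC 1918 private ranges:
  10.0.0.0/8 (10.0.0.0 - 10.255.255.255)
  172.16.0.0/12 (172.16.0.0 - 172.31.255.255)
  192.168.0.0/16 (192.168.0.0 - 192.168.255.255)
Private (in 192.168.0.0/16)


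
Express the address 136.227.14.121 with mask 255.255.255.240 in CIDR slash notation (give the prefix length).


Binary: 11111111.11111111.11111111.11110000
Count leading 1s
Prefix: /28


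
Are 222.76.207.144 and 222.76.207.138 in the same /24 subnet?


Mask: 255.255.255.0
222.76.207.144 AND mask = 222.76.207.0
222.76.207.138 AND mask = 222.76.207.0
Yes, same subnet (222.76.207.0)


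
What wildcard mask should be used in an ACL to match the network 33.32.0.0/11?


Subnet mask: 255.224.0.0
Wildcard = 255.255.255.255 - subnet mask
255 - 255 = 0
255 - 224 = 31
255 - 0 = 255
255 - 0 = 255
Wildcard: 0.31.255.255


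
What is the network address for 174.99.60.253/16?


IP:   10101110.01100011.00111100.11111101
Mask: 11111111.11111111.00000000.00000000
AND operation:
Net:  10101110.01100011.00000000.00000000
Network: 174.99.0.0/16


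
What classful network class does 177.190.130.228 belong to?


First octet: 177
Binary: 10110001
10xxxxxx -> Class B (128-191)
Class B, default mask 255.255.0.0 (/16)


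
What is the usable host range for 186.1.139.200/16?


Network: 186.1.0.0
Broadcast: 186.1.255.255
First usable = network + 1
Last usable = broadcast - 1
Range: 186.1.0.1 to 186.1.255.254


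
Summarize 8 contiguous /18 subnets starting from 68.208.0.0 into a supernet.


Original prefix: /18
Number of subnets: 8 = 2^3
New prefix = 18 - 3 = 15
Supernet: 68.208.0.0/15


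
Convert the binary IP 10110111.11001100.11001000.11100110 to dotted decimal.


10110111 = 183
11001100 = 204
11001000 = 200
11100110 = 230
IP: 183.204.200.230


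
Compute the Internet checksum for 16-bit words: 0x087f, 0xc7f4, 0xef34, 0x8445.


Sum all words (with carry folding):
+ 0x087f = 0x087f
+ 0xc7f4 = 0xd073
+ 0xef34 = 0xbfa8
+ 0x8445 = 0x43ee
One's complement: ~0x43ee
Checksum = 0xbc11


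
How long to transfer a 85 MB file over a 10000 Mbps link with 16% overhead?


Effective throughput = 10000 * (1 - 16/100) = 8400 Mbps
File size in Mb = 85 * 8 = 680 Mb
Time = 680 / 8400
Time = 0.081 seconds


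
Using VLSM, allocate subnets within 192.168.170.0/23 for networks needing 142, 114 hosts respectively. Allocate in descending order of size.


142 hosts -> /24 (254 usable): 192.168.170.0/24
114 hosts -> /25 (126 usable): 192.168.171.0/25
Allocation: 192.168.170.0/24 (142 hosts, 254 usable); 192.168.171.0/25 (114 hosts, 126 usable)


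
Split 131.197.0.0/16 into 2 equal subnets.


New prefix = 16 + 1 = 17
Each subnet has 32768 addresses
  131.197.0.0/17
  131.197.128.0/17
Subnets: 131.197.0.0/17, 131.197.128.0/17


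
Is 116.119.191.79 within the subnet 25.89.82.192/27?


Subnet network: 25.89.82.192
Test IP AND mask: 116.119.191.64
No, 116.119.191.79 is not in 25.89.82.192/27


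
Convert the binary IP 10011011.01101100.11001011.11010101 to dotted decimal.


10011011 = 155
01101100 = 108
11001011 = 203
11010101 = 213
IP: 155.108.203.213


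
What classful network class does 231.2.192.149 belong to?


First octet: 231
Binary: 11100111
1110xxxx -> Class D (224-239)
Class D (multicast), default mask N/A


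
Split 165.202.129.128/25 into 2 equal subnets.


New prefix = 25 + 1 = 26
Each subnet has 64 addresses
  165.202.129.128/26
  165.202.129.192/26
Subnets: 165.202.129.128/26, 165.202.129.192/26


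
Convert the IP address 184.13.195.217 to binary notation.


184 = 10111000
13 = 00001101
195 = 11000011
217 = 11011001
Binary: 10111000.00001101.11000011.11011001


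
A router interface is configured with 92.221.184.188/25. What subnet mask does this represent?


/25 means 25 network bits, 7 host bits
Binary: 11111111111111111111111110000000
Mask: 255.255.255.128


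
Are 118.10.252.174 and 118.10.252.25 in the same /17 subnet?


Mask: 255.255.128.0
118.10.252.174 AND mask = 118.10.128.0
118.10.252.25 AND mask = 118.10.128.0
Yes, same subnet (118.10.128.0)


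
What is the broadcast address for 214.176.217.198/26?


Network: 214.176.217.192/26
Host bits = 6
Set all host bits to 1:
Broadcast: 214.176.217.255


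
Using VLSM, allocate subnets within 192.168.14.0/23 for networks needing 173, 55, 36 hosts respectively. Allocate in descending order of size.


173 hosts -> /24 (254 usable): 192.168.14.0/24
55 hosts -> /26 (62 usable): 192.168.15.0/26
36 hosts -> /26 (62 usable): 192.168.15.64/26
Allocation: 192.168.14.0/24 (173 hosts, 254 usable); 192.168.15.0/26 (55 hosts, 62 usable); 192.168.15.64/26 (36 hosts, 62 usable)


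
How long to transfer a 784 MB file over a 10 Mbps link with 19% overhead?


Effective throughput = 10 * (1 - 19/100) = 8.1 Mbps
File size in Mb = 784 * 8 = 6272 Mb
Time = 6272 / 8.1
Time = 774.321 seconds


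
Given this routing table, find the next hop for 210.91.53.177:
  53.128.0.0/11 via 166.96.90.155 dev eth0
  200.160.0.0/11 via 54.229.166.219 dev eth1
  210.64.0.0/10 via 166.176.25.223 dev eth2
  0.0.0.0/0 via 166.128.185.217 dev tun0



Longest prefix match for 210.91.53.177:
  /11 53.128.0.0: no
  /11 200.160.0.0: no
  /10 210.64.0.0: MATCH
  /0 0.0.0.0: MATCH
Selected: next-hop 166.176.25.223 via eth2 (matched /10)


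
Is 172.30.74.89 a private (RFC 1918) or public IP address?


RFC 1918 private ranges:
  10.0.0.0/8 (10.0.0.0 - 10.255.255.255)
  172.16.0.0/12 (172.16.0.0 - 172.31.255.255)
  192.168.0.0/16 (192.168.0.0 - 192.168.255.255)
Private (in 172.16.0.0/12)


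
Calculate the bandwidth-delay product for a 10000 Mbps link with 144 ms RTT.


BDP = bandwidth * RTT
= 10000 Mbps * 144 ms
= 10000 * 1e6 * 144 / 1000 bits
= 1440000000 bits
= 180000000 bytes
= 175781.25 KB
BDP = 1440000000 bits (180000000 bytes)


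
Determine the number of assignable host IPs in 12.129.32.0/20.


Host bits = 32 - 20 = 12
Total addresses = 2^12 = 4096
Usable = total - 2 (network and broadcast)
Usable hosts: 4094


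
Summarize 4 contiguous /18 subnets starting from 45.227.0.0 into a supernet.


Original prefix: /18
Number of subnets: 4 = 2^2
New prefix = 18 - 2 = 16
Supernet: 45.227.0.0/16


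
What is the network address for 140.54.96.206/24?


IP:   10001100.00110110.01100000.11001110
Mask: 11111111.11111111.11111111.00000000
AND operation:
Net:  10001100.00110110.01100000.00000000
Network: 140.54.96.0/24


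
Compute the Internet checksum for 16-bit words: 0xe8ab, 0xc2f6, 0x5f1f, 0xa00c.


Sum all words (with carry folding):
+ 0xe8ab = 0xe8ab
+ 0xc2f6 = 0xaba2
+ 0x5f1f = 0x0ac2
+ 0xa00c = 0xaace
One's complement: ~0xaace
Checksum = 0x5531


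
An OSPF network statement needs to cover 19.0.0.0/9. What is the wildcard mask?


Subnet mask: 255.128.0.0
Wildcard = 255.255.255.255 - subnet mask
255 - 255 = 0
255 - 128 = 127
255 - 0 = 255
255 - 0 = 255
Wildcard: 0.127.255.255


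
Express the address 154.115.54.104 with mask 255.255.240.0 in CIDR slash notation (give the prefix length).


Binary: 11111111.11111111.11110000.00000000
Count leading 1s
Prefix: /20


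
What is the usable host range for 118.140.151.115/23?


Network: 118.140.150.0
Broadcast: 118.140.151.255
First usable = network + 1
Last usable = broadcast - 1
Range: 118.140.150.1 to 118.140.151.254


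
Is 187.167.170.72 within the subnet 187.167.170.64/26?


Subnet network: 187.167.170.64
Test IP AND mask: 187.167.170.64
Yes, 187.167.170.72 is in 187.167.170.64/26


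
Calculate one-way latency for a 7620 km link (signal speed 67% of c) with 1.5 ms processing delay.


Speed = 0.67 * 3e5 km/s = 201000 km/s
Propagation delay = 7620 / 201000 = 0.0379 s = 37.9104 ms
Processing delay = 1.5 ms
Total one-way latency = 39.4104 ms
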